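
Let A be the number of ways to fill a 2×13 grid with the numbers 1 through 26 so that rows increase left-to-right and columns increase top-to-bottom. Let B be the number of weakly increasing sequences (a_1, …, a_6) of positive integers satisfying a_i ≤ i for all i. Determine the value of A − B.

742768

By the hook-length formula (or a Dyck-path bijection), SYT of shape 2×13 number C_13. So A = C_13 = 742900.
Weakly increasing sequences with a_i ≤ i biject with Dyck paths of semilength 6, so there are C_6. So B = C_6 = 132.
A − B = 742900 − 132 = 742768.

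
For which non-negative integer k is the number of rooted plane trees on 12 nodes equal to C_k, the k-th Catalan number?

11

Rooted ordered (plane) trees on m nodes have m−1 edges and are counted by C_{m−1}; m = 12 gives C_11.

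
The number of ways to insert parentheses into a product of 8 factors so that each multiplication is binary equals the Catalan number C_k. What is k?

7

Ways to associate a product of 8 factors correspond to binary trees on 8 leaves, so the count is C_7.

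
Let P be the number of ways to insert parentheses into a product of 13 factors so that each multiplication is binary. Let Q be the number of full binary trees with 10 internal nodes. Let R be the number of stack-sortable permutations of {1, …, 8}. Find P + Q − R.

Ways to associate a product of 13 factors correspond to binary trees on 13 leaves, so the count is C_12. So P = C_12 = 208012.
Full binary trees with n internal nodes are counted by C_n; here n = 10. So Q = C_10 = 16796.
By Knuth's characterisation, the stack-sortable permutations of length 8 are the 231-avoiders, numbering C_8. So R = C_8 = 1430.
P + Q − R = 208012 + 16796 − 1430 = 223378.

223378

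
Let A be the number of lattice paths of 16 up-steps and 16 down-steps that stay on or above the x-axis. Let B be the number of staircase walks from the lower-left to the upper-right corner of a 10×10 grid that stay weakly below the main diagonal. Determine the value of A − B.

A Dyck path with 16 up-steps and 16 down-steps has semilength 16, so there are C_16 of them. So A = C_16 = 35357670.
Monotone paths in an n×n grid that stay weakly below the diagonal are counted by C_n; here n = 10. So B = C_10 = 16796.
A − B = 35357670 − 16796 = 35340874.

35340874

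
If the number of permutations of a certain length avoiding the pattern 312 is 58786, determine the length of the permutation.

Permutations of [n] avoiding a fixed length-3 pattern are counted by C_n. Since C_11 = 58786, the index is 11.

11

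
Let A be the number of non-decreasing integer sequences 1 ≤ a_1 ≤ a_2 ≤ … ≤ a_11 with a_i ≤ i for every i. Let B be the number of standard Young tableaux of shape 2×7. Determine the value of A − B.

58357

Such sub-staircase sequences of length n are counted by C_n; here n = 11. So A = C_11 = 58786.
By the hook-length formula (or a Dyck-path bijection), SYT of shape 2×7 number C_7. So B = C_7 = 429.
A − B = 58786 − 429 = 58357.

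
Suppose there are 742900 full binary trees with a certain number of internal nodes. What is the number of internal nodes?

Full binary trees with n internal nodes are counted by C_n, and C_13 = 742900.

13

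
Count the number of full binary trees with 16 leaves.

A full binary tree with L leaves has L−1 internal nodes and is counted by C_{L−1}; L = 16 gives C_15.
C_15 = C(30,15)/16 = 155117520/16 = 9694845.

9694845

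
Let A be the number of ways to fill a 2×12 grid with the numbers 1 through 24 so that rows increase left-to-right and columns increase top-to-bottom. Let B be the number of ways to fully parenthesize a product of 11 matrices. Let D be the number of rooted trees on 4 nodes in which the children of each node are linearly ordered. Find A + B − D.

Standard Young tableaux of shape 2×n are counted by C_n; here n = 12. So A = C_12 = 208012.
Ways to associate a product of 11 factors correspond to binary trees on 11 leaves, so the count is C_10. So B = C_10 = 16796.
Rooted ordered (plane) trees on m nodes have m−1 edges and are counted by C_{m−1}; m = 4 gives C_3. So D = C_3 = 5.
A + B − D = 208012 + 16796 − 5 = 224803.

224803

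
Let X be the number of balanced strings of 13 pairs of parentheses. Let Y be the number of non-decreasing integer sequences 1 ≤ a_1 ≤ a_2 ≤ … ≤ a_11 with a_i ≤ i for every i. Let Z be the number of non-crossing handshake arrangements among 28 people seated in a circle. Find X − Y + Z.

3358554

With 13 pairs the number of balanced bracket strings is the Catalan number C_13. So X = C_13 = 742900.
Such sub-staircase sequences of length n are counted by C_n; here n = 11. So Y = C_11 = 58786.
Non-crossing handshake pairings of 2n people are counted by C_n; 28 people gives n = 14. So Z = C_14 = 2674440.
X − Y + Z = 742900 − 58786 + 2674440 = 3358554.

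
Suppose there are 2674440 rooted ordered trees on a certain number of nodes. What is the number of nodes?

Rooted ordered trees on m nodes are counted by C_{m−1}; 2674440 = C_14.
So the index is 14, and the number of nodes is 14 + 1 = 15.

15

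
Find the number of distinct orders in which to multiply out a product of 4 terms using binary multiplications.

Ways to associate a product of 4 factors correspond to binary trees on 4 leaves, so the count is C_3.
C_3 = 5.

5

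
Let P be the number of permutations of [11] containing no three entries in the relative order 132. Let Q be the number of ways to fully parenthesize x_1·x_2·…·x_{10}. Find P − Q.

53924

For any fixed pattern of length 3, the pattern-avoiding permutations of [11] number C_11. So P = C_11 = 58786.
Parenthesizations of m factors correspond to full binary trees with m leaves, counted by C_{m−1}; m = 10 gives C_9. So Q = C_9 = 4862.
P − Q = 58786 − 4862 = 53924.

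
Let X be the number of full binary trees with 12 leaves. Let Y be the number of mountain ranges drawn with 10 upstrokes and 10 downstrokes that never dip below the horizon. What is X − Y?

A full binary tree with L leaves has L−1 internal nodes and is counted by C_{L−1}; L = 12 gives C_11. So X = C_11 = 58786.
Dyck paths of semilength n (length 2n) are counted by C_n; here n = 10. So Y = C_10 = 16796.
X − Y = 58786 − 16796 = 41990.

41990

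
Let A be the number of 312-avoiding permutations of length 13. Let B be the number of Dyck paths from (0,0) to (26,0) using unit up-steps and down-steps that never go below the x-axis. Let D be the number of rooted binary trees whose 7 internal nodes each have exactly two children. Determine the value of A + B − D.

1485371

Permutations of [n] avoiding any single length-3 pattern are counted by C_n; here n = 13. So A = C_13 = 742900.
Paths of 13 up- and 13 down-steps that never dip below the axis are Dyck paths; their count is C_13. So B = C_13 = 742900.
The number of full binary trees on 7 internal nodes is the Catalan number C_7. So D = C_7 = 429.
A + B − D = 742900 + 742900 − 429 = 1485371.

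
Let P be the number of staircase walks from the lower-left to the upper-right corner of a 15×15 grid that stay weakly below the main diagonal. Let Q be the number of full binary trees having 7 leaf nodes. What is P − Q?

Monotone paths in an n×n grid that stay weakly below the diagonal are counted by C_n; here n = 15. So P = C_15 = 9694845.
Full binary trees with 7 leaves have 7−1 = 6 internal nodes, so there are C_6 of them. So Q = C_6 = 132.
P − Q = 9694845 − 132 = 9694713.

9694713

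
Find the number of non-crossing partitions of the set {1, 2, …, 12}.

The non-crossing partitions of [12] form a lattice of size C_12.
C_12 = C_11 · 2(2·11+1)/(11+2) = 58786 · 46/13 = 208012.

208012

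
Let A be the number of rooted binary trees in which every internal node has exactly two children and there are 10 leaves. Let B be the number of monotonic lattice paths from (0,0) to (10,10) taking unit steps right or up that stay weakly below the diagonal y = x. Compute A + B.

Full binary trees with 10 leaves have 10−1 = 9 internal nodes, so there are C_9 of them. So A = C_9 = 4862.
Sub-diagonal monotone paths from (0,0) to (10,10) biject with Dyck paths of semilength 10, giving C_10. So B = C_10 = 16796.
A + B = 4862 + 16796 = 21658.

21658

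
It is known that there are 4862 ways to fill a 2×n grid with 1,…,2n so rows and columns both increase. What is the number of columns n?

Standard Young tableaux of shape 2×n are counted by C_n, and C_9 = 4862.

9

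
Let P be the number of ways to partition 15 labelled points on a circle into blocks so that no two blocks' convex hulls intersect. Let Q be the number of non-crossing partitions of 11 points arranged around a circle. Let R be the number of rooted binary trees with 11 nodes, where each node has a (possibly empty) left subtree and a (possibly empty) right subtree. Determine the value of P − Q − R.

Non-crossing partitions of an n-element set are counted by C_n; here n = 15. So P = C_15 = 9694845.
Non-crossing partitions of an n-element set are counted by C_n; here n = 11. So Q = C_11 = 58786.
Rooted binary trees with 11 nodes (each child slot possibly empty) number C_11. So R = C_11 = 58786.
P − Q − R = 9694845 − 58786 − 58786 = 9577273.

9577273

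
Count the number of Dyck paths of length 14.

Dyck paths of semilength n (length 2n) are counted by C_n; here n = 7.
C_7 = C(14,7)/8 = 3432/8 = 429.

429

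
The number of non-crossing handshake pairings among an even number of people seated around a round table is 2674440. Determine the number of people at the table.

Non-crossing handshake pairings of 2n people are counted by C_n. Since C_14 = 2674440, the index is 14.
So n = 14, and there are 2n = 28 people.

28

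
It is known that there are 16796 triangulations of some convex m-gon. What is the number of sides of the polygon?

Triangulations of a convex m-gon are counted by C_{m−2}, and C_10 = 16796.
So m − 2 = 10, giving m = 12 sides.

12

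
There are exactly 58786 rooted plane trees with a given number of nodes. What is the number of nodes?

Rooted ordered trees on m nodes are counted by C_{m−1}. Since C_11 = 58786, the index is 11.
So the index is 11, and the number of nodes is 11 + 1 = 12.

12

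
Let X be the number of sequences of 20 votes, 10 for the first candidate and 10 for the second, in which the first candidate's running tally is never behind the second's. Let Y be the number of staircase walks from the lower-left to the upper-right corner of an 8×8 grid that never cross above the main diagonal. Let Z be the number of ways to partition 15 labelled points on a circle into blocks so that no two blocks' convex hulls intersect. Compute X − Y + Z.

Ballot sequences with n votes each where one side never trails are Dyck words, counted by C_n; here n = 10. So X = C_10 = 16796.
Monotone paths in an n×n grid that stay weakly below the diagonal are counted by C_n; here n = 8. So Y = C_8 = 1430.
The non-crossing partitions of [15] form a lattice of size C_15. So Z = C_15 = 9694845.
X − Y + Z = 16796 − 1430 + 9694845 = 9710211.

9710211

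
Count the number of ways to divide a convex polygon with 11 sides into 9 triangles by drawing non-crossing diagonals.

The number of triangulations of an 11-gon is the Catalan number C_9 (index = sides − 2).
C_9 = C(18,9)/10 = 48620/10 = 4862.

4862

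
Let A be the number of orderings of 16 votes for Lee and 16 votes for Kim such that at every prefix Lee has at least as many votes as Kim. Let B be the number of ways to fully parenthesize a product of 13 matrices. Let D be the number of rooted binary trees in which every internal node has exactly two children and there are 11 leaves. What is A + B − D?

35548886

Ballot sequences with n votes each where one side never trails are Dyck words, counted by C_n; here n = 16. So A = C_16 = 35357670.
Bracketing 13 factors into binary products is counted by C_{13−1} = C_12. So B = C_12 = 208012.
Full binary trees with 11 leaves have 11−1 = 10 internal nodes, so there are C_10 of them. So D = C_10 = 16796.
A + B − D = 35357670 + 208012 − 16796 = 35548886.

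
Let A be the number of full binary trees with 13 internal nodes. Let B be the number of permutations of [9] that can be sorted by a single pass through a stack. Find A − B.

Full binary trees with n internal nodes are counted by C_n; here n = 13. So A = C_13 = 742900.
Stack-sortable permutations are exactly the 231-avoiding ones, counted by C_n; here n = 9. So B = C_9 = 4862.
A − B = 742900 − 4862 = 738038.

738038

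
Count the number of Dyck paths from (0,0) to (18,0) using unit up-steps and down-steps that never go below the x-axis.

Dyck paths of semilength n (length 2n) are counted by C_n; here n = 9.
C_9 = C_8 · 2(2·8+1)/(8+2) = 1430 · 34/10 = 4862.

4862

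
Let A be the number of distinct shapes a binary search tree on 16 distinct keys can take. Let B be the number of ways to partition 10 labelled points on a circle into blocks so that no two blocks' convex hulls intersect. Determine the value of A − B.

35340874

Rooted binary trees with 16 nodes (each child slot possibly empty) number C_16. So A = C_16 = 35357670.
The non-crossing partitions of [10] form a lattice of size C_10. So B = C_10 = 16796.
A − B = 35357670 − 16796 = 35340874.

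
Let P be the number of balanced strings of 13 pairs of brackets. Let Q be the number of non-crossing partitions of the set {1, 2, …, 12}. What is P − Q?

534888

Balanced strings of n pairs of brackets are counted by C_n; here n = 13. So P = C_13 = 742900.
Non-crossing partitions of an n-element set are counted by C_n; here n = 12. So Q = C_12 = 208012.
P − Q = 742900 − 208012 = 534888.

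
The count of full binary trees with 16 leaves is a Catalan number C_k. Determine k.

15

A full binary tree with L leaves has L−1 internal nodes and is counted by C_{L−1}; L = 16 gives C_15.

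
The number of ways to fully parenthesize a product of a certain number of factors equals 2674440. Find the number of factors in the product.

15

Parenthesizations of m factors are counted by C_{m−1}, and C_14 = 2674440.
So the index is 14, and the number of factors is 14 + 1 = 15.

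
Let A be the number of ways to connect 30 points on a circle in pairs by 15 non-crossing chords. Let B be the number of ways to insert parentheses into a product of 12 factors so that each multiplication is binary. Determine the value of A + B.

9753631

Non-crossing perfect matchings of 2n points on a circle are counted by C_n; with 30 points, n = 15. So A = C_15 = 9694845.
Bracketing 12 factors into binary products is counted by C_{12−1} = C_11. So B = C_11 = 58786.
A + B = 9694845 + 58786 = 9753631.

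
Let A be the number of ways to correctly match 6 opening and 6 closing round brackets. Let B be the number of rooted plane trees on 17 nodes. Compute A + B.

35357802

Balanced strings of n pairs of brackets are counted by C_n; here n = 6. So A = C_6 = 132.
A rooted plane tree on 17 nodes has 16 edges, and such trees are counted by C_16. So B = C_16 = 35357670.
A + B = 132 + 35357670 = 35357802.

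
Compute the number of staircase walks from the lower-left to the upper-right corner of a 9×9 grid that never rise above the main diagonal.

Sub-diagonal monotone paths from (0,0) to (9,9) biject with Dyck paths of semilength 9, giving C_9.
C_9 = 4862.

4862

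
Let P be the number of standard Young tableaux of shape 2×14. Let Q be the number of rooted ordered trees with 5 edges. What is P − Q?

Standard Young tableaux of shape 2×n are counted by C_n; here n = 14. So P = C_14 = 2674440.
A rooted plane tree with 5 edges has 6 nodes, and the count is C_5. So Q = C_5 = 42.
P − Q = 2674440 − 42 = 2674398.

2674398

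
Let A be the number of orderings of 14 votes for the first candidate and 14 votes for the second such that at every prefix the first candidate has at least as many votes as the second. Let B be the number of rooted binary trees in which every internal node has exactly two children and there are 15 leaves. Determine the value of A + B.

5348880

Ballot sequences with n votes each where one side never trails are Dyck words, counted by C_n; here n = 14. So A = C_14 = 2674440.
A full binary tree with L leaves has L−1 internal nodes and is counted by C_{L−1}; L = 15 gives C_14. So B = C_14 = 2674440.
A + B = 2674440 + 2674440 = 5348880.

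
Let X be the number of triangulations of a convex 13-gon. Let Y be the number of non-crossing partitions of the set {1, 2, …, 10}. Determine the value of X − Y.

A convex 13-gon is triangulated into 11 triangles, and the number of such triangulations is the Catalan number C_{13−2} = C_11. So X = C_11 = 58786.
The non-crossing partitions of [10] form a lattice of size C_10. So Y = C_10 = 16796.
X − Y = 58786 − 16796 = 41990.

41990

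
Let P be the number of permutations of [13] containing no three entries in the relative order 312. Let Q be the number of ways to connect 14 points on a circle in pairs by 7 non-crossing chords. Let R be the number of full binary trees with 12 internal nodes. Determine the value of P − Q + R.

Permutations of [n] avoiding any single length-3 pattern are counted by C_n; here n = 13. So P = C_13 = 742900.
Non-crossing perfect matchings of 2n points on a circle are counted by C_n; with 14 points, n = 7. So Q = C_7 = 429.
Full binary trees with n internal nodes are counted by C_n; here n = 12. So R = C_12 = 208012.
P − Q + R = 742900 − 429 + 208012 = 950483.

950483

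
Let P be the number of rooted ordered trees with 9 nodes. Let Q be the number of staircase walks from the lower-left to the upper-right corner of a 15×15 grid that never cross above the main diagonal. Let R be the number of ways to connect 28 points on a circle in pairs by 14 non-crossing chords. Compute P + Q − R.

7021835

A rooted plane tree on 9 nodes has 8 edges, and such trees are counted by C_8. So P = C_8 = 1430.
Sub-diagonal monotone paths from (0,0) to (15,15) biject with Dyck paths of semilength 15, giving C_15. So Q = C_15 = 9694845.
Pairing 28 circle points by 14 non-crossing chords gives C_14 matchings. So R = C_14 = 2674440.
P + Q − R = 1430 + 9694845 − 2674440 = 7021835.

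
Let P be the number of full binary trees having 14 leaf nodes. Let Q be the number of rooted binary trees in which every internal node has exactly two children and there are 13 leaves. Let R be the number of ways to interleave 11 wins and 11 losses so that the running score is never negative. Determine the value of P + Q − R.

892126

A full binary tree with L leaves has L−1 internal nodes and is counted by C_{L−1}; L = 14 gives C_13. So P = C_13 = 742900.
A full binary tree with L leaves has L−1 internal nodes and is counted by C_{L−1}; L = 13 gives C_12. So Q = C_12 = 208012.
Reading a vote for the leader as '(' and for the other as ')' turns such a sequence into a balanced string of 11 pairs, so the count is C_11. So R = C_11 = 58786.
P + Q − R = 742900 + 208012 − 58786 = 892126.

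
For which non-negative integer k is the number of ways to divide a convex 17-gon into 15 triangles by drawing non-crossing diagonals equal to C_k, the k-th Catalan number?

15

A convex 17-gon is triangulated into 15 triangles, and the number of such triangulations is the Catalan number C_{17−2} = C_15.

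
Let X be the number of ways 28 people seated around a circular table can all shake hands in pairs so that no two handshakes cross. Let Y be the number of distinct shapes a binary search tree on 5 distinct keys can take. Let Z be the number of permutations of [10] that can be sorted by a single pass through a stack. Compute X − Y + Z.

Non-crossing handshake pairings of 2n people are counted by C_n; 28 people gives n = 14. So X = C_14 = 2674440.
Rooted binary trees with 5 nodes (each child slot possibly empty) number C_5. So Y = C_5 = 42.
Stack-sortable permutations are exactly the 231-avoiding ones, counted by C_n; here n = 10. So Z = C_10 = 16796.
X − Y + Z = 2674440 − 42 + 16796 = 2691194.

2691194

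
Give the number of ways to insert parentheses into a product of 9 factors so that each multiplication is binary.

Bracketing 9 factors into binary products is counted by C_{9−1} = C_8.
C_8 = C(16,8)/9 = 12870/9 = 1430.

1430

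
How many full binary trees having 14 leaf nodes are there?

742900

Full binary trees with 14 leaves have 14−1 = 13 internal nodes, so there are C_13 of them.
C_13 = 742900.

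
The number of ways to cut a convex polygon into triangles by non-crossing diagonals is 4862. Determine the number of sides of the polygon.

11

Triangulations of a convex m-gon are counted by C_{m−2}. The Catalan number equal to 4862 is C_9.
So m − 2 = 9, giving m = 11 sides.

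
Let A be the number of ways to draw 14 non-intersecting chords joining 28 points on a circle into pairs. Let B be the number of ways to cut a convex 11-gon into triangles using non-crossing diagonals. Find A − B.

2669578

Non-crossing perfect matchings of 2n points on a circle are counted by C_n; with 28 points, n = 14. So A = C_14 = 2674440.
A convex 11-gon is triangulated into 9 triangles, and the number of such triangulations is the Catalan number C_{11−2} = C_9. So B = C_9 = 4862.
A − B = 2674440 − 4862 = 2669578.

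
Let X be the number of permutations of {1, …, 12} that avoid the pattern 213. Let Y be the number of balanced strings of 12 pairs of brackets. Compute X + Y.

Permutations of [n] avoiding any single length-3 pattern are counted by C_n; here n = 12. So X = C_12 = 208012.
Balanced strings of n pairs of brackets are counted by C_n; here n = 12. So Y = C_12 = 208012.
X + Y = 208012 + 208012 = 416024.

416024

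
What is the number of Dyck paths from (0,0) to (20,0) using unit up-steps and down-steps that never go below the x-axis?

16796

Dyck paths of semilength n (length 2n) are counted by C_n; here n = 10.
C_10 = C(20,10)/11 = 184756/11 = 16796.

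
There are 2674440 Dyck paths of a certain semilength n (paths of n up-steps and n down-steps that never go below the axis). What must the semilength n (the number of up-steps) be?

14

Dyck paths of semilength n are counted by C_n, and C_14 = 2674440.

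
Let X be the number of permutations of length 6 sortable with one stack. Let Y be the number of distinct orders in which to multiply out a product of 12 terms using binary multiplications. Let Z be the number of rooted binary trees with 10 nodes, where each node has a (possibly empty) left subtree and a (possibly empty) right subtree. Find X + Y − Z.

42122

Stack-sortable permutations are exactly the 231-avoiding ones, counted by C_n; here n = 6. So X = C_6 = 132.
Ways to associate a product of 12 factors correspond to binary trees on 12 leaves, so the count is C_11. So Y = C_11 = 58786.
Rooted binary trees with 10 nodes (each child slot possibly empty) number C_10. So Z = C_10 = 16796.
X + Y − Z = 132 + 58786 − 16796 = 42122.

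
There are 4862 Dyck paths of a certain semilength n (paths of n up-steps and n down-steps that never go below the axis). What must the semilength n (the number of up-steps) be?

Dyck paths of semilength n are counted by C_n; 4862 = C_9.

9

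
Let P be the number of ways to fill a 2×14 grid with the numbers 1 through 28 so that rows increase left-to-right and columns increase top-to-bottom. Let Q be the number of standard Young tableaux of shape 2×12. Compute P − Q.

Standard Young tableaux of shape 2×n are counted by C_n; here n = 14. So P = C_14 = 2674440.
Standard Young tableaux of shape 2×n are counted by C_n; here n = 12. So Q = C_12 = 208012.
P − Q = 2674440 − 208012 = 2466428.

2466428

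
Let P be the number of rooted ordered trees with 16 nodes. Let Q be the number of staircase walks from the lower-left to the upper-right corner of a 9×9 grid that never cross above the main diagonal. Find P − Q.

A rooted plane tree on 16 nodes has 15 edges, and such trees are counted by C_15. So P = C_15 = 9694845.
Monotone paths in an n×n grid that stay weakly below the diagonal are counted by C_n; here n = 9. So Q = C_9 = 4862.
P − Q = 9694845 − 4862 = 9689983.

9689983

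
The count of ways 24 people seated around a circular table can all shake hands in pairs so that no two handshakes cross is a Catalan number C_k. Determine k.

Non-crossing handshake pairings of 2n people are counted by C_n; 24 people gives n = 12.

12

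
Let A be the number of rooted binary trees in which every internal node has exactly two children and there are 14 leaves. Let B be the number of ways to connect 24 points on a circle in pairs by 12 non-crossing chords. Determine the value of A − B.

A full binary tree with L leaves has L−1 internal nodes and is counted by C_{L−1}; L = 14 gives C_13. So A = C_13 = 742900.
Pairing 24 circle points by 12 non-crossing chords gives C_12 matchings. So B = C_12 = 208012.
A − B = 742900 − 208012 = 534888.

534888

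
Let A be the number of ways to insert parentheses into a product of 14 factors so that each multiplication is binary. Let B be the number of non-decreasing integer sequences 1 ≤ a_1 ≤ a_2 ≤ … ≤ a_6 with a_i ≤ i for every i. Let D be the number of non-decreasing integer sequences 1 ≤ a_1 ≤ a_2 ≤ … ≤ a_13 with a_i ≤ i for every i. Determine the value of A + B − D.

Ways to associate a product of 14 factors correspond to binary trees on 14 leaves, so the count is C_13. So A = C_13 = 742900.
Weakly increasing sequences with a_i ≤ i biject with Dyck paths of semilength 6, so there are C_6. So B = C_6 = 132.
Such sub-staircase sequences of length n are counted by C_n; here n = 13. So D = C_13 = 742900.
A + B − D = 742900 + 132 − 742900 = 132.

132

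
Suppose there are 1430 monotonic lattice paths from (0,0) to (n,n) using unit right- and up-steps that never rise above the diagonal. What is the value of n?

8

Such diagonal-avoiding paths in an n×n grid are counted by C_n. Since C_8 = 1430, the index is 8.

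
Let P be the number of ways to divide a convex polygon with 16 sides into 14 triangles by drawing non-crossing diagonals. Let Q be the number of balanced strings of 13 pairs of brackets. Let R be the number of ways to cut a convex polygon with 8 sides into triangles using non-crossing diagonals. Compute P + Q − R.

3417208

The number of triangulations of a 16-gon is the Catalan number C_14 (index = sides − 2). So P = C_14 = 2674440.
Balanced strings of n pairs of brackets are counted by C_n; here n = 13. So Q = C_13 = 742900.
Triangulations of a convex m-gon are counted by C_{m−2}; with m = 8 this is C_6. So R = C_6 = 132.
P + Q − R = 2674440 + 742900 − 132 = 3417208.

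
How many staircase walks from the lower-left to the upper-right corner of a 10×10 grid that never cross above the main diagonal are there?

16796

Monotone paths in an n×n grid that stay weakly below the diagonal are counted by C_n; here n = 10.
C_10 = C_9 · 2(2·9+1)/(9+2) = 4862 · 38/11 = 16796.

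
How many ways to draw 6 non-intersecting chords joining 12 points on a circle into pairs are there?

Pairing 12 circle points by 6 non-crossing chords gives C_6 matchings.
C_6 = C(12,6)/7 = 924/7 = 132.

132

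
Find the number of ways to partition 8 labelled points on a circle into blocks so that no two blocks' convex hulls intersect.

1430

Non-crossing partitions of an n-element set are counted by C_n; here n = 8.
C_8 = C(16,8)/9 = 12870/9 = 1430.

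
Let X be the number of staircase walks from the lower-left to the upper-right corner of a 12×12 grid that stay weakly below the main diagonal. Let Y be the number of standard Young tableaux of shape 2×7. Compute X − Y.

Monotone paths in an n×n grid that stay weakly below the diagonal are counted by C_n; here n = 12. So X = C_12 = 208012.
By the hook-length formula (or a Dyck-path bijection), SYT of shape 2×7 number C_7. So Y = C_7 = 429.
X − Y = 208012 − 429 = 207583.

207583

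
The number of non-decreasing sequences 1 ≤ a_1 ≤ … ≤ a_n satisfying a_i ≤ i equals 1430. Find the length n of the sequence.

Such sub-staircase sequences of length n are counted by C_n; 1430 = C_8.

8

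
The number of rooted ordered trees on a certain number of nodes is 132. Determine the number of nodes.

Rooted ordered trees on m nodes are counted by C_{m−1}. The Catalan number equal to 132 is C_6.
So the index is 6, and the number of nodes is 6 + 1 = 7.

7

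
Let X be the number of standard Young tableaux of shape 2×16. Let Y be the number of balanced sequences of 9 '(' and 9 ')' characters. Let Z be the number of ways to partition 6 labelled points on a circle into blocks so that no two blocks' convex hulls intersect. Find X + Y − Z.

35362400

Standard Young tableaux of shape 2×n are counted by C_n; here n = 16. So X = C_16 = 35357670.
A balanced arrangement of 9 bracket pairs is a Dyck word of semilength 9, so the count is C_9. So Y = C_9 = 4862.
The non-crossing partitions of [6] form a lattice of size C_6. So Z = C_6 = 132.
X + Y − Z = 35357670 + 4862 − 132 = 35362400.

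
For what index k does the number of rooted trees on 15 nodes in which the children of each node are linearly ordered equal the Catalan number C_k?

A rooted plane tree on 15 nodes has 14 edges, and such trees are counted by C_14.

14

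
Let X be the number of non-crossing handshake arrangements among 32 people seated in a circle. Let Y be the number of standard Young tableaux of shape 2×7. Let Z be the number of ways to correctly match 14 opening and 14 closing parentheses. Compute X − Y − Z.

32682801

With 32 = 2·16 people, non-crossing handshake pairings are non-crossing perfect matchings on a circle, counted by C_16. So X = C_16 = 35357670.
Standard Young tableaux of shape 2×n are counted by C_n; here n = 7. So Y = C_7 = 429.
Balanced strings of n pairs of brackets are counted by C_n; here n = 14. So Z = C_14 = 2674440.
X − Y − Z = 35357670 − 429 − 2674440 = 32682801.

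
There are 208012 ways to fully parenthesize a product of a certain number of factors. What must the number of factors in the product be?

13

Parenthesizations of m factors are counted by C_{m−1}. The Catalan number equal to 208012 is C_12.
So the index is 12, and the number of factors is 12 + 1 = 13.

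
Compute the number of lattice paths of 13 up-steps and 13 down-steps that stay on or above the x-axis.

A Dyck path with 13 up-steps and 13 down-steps has semilength 13, so there are C_13 of them.
C_13 = 742900.

742900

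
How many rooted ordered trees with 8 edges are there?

A rooted plane tree with 8 edges has 9 nodes, and the count is C_8.
C_8 = C(16,8)/9 = 12870/9 = 1430.

1430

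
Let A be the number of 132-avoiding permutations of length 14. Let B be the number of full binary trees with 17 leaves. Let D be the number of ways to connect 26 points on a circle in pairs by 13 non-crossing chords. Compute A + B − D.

For any fixed pattern of length 3, the pattern-avoiding permutations of [14] number C_14. So A = C_14 = 2674440.
Full binary trees with 17 leaves have 17−1 = 16 internal nodes, so there are C_16 of them. So B = C_16 = 35357670.
Non-crossing perfect matchings of 2n points on a circle are counted by C_n; with 26 points, n = 13. So D = C_13 = 742900.
A + B − D = 2674440 + 35357670 − 742900 = 37289210.

37289210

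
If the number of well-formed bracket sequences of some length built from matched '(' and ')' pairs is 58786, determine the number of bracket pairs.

Balanced strings of n bracket-pairs are counted by C_n, and C_11 = 58786.

11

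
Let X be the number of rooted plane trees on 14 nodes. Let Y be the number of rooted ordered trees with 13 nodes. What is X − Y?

534888

Rooted ordered (plane) trees on m nodes have m−1 edges and are counted by C_{m−1}; m = 14 gives C_13. So X = C_13 = 742900.
Rooted ordered (plane) trees on m nodes have m−1 edges and are counted by C_{m−1}; m = 13 gives C_12. So Y = C_12 = 208012.
X − Y = 742900 − 208012 = 534888.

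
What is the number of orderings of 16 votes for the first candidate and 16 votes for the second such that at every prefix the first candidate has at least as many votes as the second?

35357670

Ballot sequences with n votes each where one side never trails are Dyck words, counted by C_n; here n = 16.
C_16 = C(32,16)/17 = 601080390/17 = 35357670.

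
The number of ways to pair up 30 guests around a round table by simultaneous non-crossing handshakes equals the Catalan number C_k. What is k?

15

With 30 = 2·15 people, non-crossing handshake pairings are non-crossing perfect matchings on a circle, counted by C_15.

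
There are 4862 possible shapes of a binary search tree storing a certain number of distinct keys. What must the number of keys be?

9

Binary search tree shapes on n keys are counted by C_n, and C_9 = 4862.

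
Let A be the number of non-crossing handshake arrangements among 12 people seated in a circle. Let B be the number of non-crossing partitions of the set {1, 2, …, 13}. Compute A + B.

743032

Non-crossing handshake pairings of 2n people are counted by C_n; 12 people gives n = 6. So A = C_6 = 132.
Non-crossing partitions of an n-element set are counted by C_n; here n = 13. So B = C_13 = 742900.
A + B = 132 + 742900 = 743032.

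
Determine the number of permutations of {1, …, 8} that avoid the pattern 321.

1430

Permutations of [n] avoiding any single length-3 pattern are counted by C_n; here n = 8.
C_8 = C(16,8)/9 = 12870/9 = 1430.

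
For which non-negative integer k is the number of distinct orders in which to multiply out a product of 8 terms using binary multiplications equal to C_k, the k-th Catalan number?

7

Ways to associate a product of 8 factors correspond to binary trees on 8 leaves, so the count is C_7.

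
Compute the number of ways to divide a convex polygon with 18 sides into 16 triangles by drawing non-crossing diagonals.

35357670

A convex 18-gon is triangulated into 16 triangles, and the number of such triangulations is the Catalan number C_{18−2} = C_16.
C_16 = C(32,16)/17 = 601080390/17 = 35357670.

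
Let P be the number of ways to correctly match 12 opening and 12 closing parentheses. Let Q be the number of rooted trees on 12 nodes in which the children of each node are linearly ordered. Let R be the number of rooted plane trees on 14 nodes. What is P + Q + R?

Balanced strings of n pairs of brackets are counted by C_n; here n = 12. So P = C_12 = 208012.
A rooted plane tree on 12 nodes has 11 edges, and such trees are counted by C_11. So Q = C_11 = 58786.
A rooted plane tree on 14 nodes has 13 edges, and such trees are counted by C_13. So R = C_13 = 742900.
P + Q + R = 208012 + 58786 + 742900 = 1009698.

1009698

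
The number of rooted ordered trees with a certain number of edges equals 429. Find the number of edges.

7

Rooted ordered trees with n edges are counted by C_n. The Catalan number equal to 429 is C_7.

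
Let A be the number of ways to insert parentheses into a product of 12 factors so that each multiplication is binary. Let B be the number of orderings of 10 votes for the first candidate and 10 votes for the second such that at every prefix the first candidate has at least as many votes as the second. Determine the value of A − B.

Bracketing 12 factors into binary products is counted by C_{12−1} = C_11. So A = C_11 = 58786.
Ballot sequences with n votes each where one side never trails are Dyck words, counted by C_n; here n = 10. So B = C_10 = 16796.
A − B = 58786 − 16796 = 41990.

41990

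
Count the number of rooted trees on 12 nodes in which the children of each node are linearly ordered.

Rooted ordered (plane) trees on m nodes have m−1 edges and are counted by C_{m−1}; m = 12 gives C_11.
C_11 = C(22,11)/12 = 705432/12 = 58786.

58786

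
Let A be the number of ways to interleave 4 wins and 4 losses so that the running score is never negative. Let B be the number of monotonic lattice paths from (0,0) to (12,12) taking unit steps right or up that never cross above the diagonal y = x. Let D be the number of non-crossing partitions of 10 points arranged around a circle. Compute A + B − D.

191230

Ballot sequences with n votes each where one side never trails are Dyck words, counted by C_n; here n = 4. So A = C_4 = 14.
Monotone paths in an n×n grid that stay weakly below the diagonal are counted by C_n; here n = 12. So B = C_12 = 208012.
The non-crossing partitions of [10] form a lattice of size C_10. So D = C_10 = 16796.
A + B − D = 14 + 208012 − 16796 = 191230.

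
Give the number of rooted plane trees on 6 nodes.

A rooted plane tree on 6 nodes has 5 edges, and such trees are counted by C_5.
C_5 = C_4 · 2(2·4+1)/(4+2) = 14 · 18/6 = 42.

42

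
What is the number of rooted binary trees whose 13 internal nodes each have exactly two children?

742900

Full binary trees with n internal nodes are counted by C_n; here n = 13.
C_13 = C(26,13)/14 = 10400600/14 = 742900.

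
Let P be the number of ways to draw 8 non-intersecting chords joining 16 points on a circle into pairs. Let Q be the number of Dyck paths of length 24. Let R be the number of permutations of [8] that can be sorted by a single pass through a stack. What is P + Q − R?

Pairing 16 circle points by 8 non-crossing chords gives C_8 matchings. So P = C_8 = 1430.
A Dyck path with 12 up-steps and 12 down-steps has semilength 12, so there are C_12 of them. So Q = C_12 = 208012.
Stack-sortable permutations are exactly the 231-avoiding ones, counted by C_n; here n = 8. So R = C_8 = 1430.
P + Q − R = 1430 + 208012 − 1430 = 208012.

208012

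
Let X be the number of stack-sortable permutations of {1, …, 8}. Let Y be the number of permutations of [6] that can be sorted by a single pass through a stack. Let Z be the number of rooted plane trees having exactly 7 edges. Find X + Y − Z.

1133

Stack-sortable permutations are exactly the 231-avoiding ones, counted by C_n; here n = 8. So X = C_8 = 1430.
By Knuth's characterisation, the stack-sortable permutations of length 6 are the 231-avoiders, numbering C_6. So Y = C_6 = 132.
Rooted ordered trees with n edges are counted by C_n; here n = 7. So Z = C_7 = 429.
X + Y − Z = 1430 + 132 − 429 = 1133.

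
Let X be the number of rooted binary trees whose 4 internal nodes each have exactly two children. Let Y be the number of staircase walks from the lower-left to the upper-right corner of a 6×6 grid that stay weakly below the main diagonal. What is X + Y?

146

Full binary trees with n internal nodes are counted by C_n; here n = 4. So X = C_4 = 14.
Monotone paths in an n×n grid that stay weakly below the diagonal are counted by C_n; here n = 6. So Y = C_6 = 132.
X + Y = 14 + 132 = 146.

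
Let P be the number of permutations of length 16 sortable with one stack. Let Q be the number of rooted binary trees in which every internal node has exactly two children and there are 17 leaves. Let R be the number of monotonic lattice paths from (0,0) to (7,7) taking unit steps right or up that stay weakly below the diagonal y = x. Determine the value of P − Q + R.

429

Stack-sortable permutations are exactly the 231-avoiding ones, counted by C_n; here n = 16. So P = C_16 = 35357670.
A full binary tree with L leaves has L−1 internal nodes and is counted by C_{L−1}; L = 17 gives C_16. So Q = C_16 = 35357670.
Monotone paths in an n×n grid that stay weakly below the diagonal are counted by C_n; here n = 7. So R = C_7 = 429.
P − Q + R = 35357670 − 35357670 + 429 = 429.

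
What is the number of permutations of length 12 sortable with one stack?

By Knuth's characterisation, the stack-sortable permutations of length 12 are the 231-avoiders, numbering C_12.
C_12 = 208012.

208012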